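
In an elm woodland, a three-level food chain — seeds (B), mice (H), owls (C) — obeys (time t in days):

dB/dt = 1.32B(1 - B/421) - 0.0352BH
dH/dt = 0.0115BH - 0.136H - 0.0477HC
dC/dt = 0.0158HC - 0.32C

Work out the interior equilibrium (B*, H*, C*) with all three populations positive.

From dC/dt = 0: 0.0158H* = 0.32, so H* = 20.3.
From dB/dt = 0: 1.32(1 - B*/421) = 0.0352·20.3, giving B* = 421·(1 - 0.54) = 194.
From dH/dt = 0: 0.0115·194 - 0.136 = 0.0477C*, so C* = 2.09/0.0477 = 43.8.

B* ≈ 194, H* ≈ 20.3, C* ≈ 43.8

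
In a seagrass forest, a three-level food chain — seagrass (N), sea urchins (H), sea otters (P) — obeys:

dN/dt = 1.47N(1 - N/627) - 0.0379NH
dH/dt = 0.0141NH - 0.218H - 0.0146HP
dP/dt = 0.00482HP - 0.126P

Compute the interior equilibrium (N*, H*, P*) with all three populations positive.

From dP/dt = 0: 0.00482H* = 0.126, so H* = 26.1.
From dN/dt = 0: 1.47(1 - N*/627) = 0.0379·26.1, giving N* = 627·(1 - 0.674) = 204.
From dH/dt = 0: 0.0141·204 - 0.218 = 0.0146P*, so P* = 2.66/0.0146 = 182.

N* ≈ 204, H* ≈ 26.1, P* ≈ 182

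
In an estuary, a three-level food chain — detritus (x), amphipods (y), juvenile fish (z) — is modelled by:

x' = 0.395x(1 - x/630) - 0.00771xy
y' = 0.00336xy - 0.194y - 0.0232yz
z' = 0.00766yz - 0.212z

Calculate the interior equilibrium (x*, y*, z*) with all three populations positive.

From dz/dt = 0: 0.00766y* = 0.212, so y* = 27.7.
From dx/dt = 0: 0.395(1 - x*/630) = 0.00771·27.7, giving x* = 630·(1 - 0.54) = 290.
From dy/dt = 0: 0.00336·290 - 0.194 = 0.0232z*, so z* = 0.779/0.0232 = 33.6.

x* ≈ 290, y* ≈ 27.7, z* ≈ 33.6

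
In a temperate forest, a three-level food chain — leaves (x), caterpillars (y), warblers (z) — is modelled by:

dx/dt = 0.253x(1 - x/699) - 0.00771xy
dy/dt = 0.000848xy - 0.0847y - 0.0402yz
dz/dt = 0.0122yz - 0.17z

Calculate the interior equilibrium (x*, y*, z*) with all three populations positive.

x* ≈ 402, y* ≈ 13.9, z* ≈ 6.38

From dz/dt = 0: 0.0122y* = 0.17, so y* = 13.9.
From dx/dt = 0: 0.253(1 - x*/699) = 0.00771·13.9, giving x* = 699·(1 - 0.425) = 402.
From dy/dt = 0: 0.000848·402 - 0.0847 = 0.0402z*, so z* = 0.256/0.0402 = 6.38.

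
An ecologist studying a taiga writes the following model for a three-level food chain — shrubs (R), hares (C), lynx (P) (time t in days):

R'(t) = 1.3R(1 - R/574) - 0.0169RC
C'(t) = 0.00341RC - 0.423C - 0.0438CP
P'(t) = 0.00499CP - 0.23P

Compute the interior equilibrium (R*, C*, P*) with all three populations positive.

R* ≈ 230, C* ≈ 46.1, P* ≈ 8.25

From dP/dt = 0: 0.00499C* = 0.23, so C* = 46.1.
From dR/dt = 0: 1.3(1 - R*/574) = 0.0169·46.1, giving R* = 574·(1 - 0.599) = 230.
From dC/dt = 0: 0.00341·230 - 0.423 = 0.0438P*, so P* = 0.362/0.0438 = 8.25.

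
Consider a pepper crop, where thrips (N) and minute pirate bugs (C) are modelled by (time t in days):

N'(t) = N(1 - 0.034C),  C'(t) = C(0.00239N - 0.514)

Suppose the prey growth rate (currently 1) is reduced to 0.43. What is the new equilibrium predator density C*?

At the interior fixed point, setting dN/dt = 0 with N > 0 fixes C* = (prey growth rate)/(NC coefficient) — independent of the other coefficients.
With the change, C* = 0.43/0.034 = 12.6; it falls from 29.4.

C* ≈ 12.6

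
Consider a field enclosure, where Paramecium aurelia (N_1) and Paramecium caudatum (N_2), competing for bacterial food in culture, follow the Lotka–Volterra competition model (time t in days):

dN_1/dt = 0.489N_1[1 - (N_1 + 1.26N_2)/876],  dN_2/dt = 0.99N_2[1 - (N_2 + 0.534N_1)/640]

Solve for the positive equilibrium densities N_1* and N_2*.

N_1* ≈ 213, N_2* ≈ 526

Setting both brackets to zero gives the nullclines N_1 + 1.26N_2 = 876 and 0.534N_1 + N_2 = 640.
Substituting N_2 = 640 - 0.534N_1 into the first: N_1(1 - 1.26·0.534) = 876 - 1.26·640.
So N_1* = 69.6/0.327 = 213, and then N_2* = 640 - 0.534·213 = 526.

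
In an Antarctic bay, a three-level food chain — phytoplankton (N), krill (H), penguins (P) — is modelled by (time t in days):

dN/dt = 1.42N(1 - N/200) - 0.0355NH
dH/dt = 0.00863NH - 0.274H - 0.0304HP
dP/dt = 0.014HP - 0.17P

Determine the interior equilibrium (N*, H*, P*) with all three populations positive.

N* ≈ 139, H* ≈ 12.1, P* ≈ 30.5

From dP/dt = 0: 0.014H* = 0.17, so H* = 12.1.
From dN/dt = 0: 1.42(1 - N*/200) = 0.0355·12.1, giving N* = 200·(1 - 0.304) = 139.
From dH/dt = 0: 0.00863·139 - 0.274 = 0.0304P*, so P* = 0.928/0.0304 = 30.5.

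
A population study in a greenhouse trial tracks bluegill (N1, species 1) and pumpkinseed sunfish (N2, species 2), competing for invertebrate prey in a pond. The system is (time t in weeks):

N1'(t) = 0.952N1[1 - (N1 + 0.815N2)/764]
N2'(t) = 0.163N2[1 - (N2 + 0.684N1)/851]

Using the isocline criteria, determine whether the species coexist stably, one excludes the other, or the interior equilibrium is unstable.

Compare the nullcline intercepts: K1/α12 = 764/0.815 = 937 > K2 = 851; K2/α21 = 851/0.684 = 1240 > K1 = 764.
Since both inequalities hold, each species can invade when rare, so the interior equilibrium is stable.

stable coexistence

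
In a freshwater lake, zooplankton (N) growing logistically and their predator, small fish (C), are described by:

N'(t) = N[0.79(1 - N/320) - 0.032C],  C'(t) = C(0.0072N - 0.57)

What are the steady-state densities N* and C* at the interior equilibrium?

From dC/dt = 0 with C > 0: 0.0072N* = 0.57, so N* = 79.2.
Substitute into dN/dt = 0: 0.79(1 - 79.2/320) = 0.032C*.
The bracket is 0.753, giving C* = 0.595/0.032 = 18.6.

N* ≈ 79.2, C* ≈ 18.6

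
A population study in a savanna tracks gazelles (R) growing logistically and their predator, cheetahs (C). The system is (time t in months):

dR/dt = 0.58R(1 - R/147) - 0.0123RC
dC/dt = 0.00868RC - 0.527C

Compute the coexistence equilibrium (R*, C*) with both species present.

From dC/dt = 0 with C > 0: 0.00868R* = 0.527, so R* = 60.7.
Substitute into dR/dt = 0: 0.58(1 - 60.7/147) = 0.0123C*.
The bracket is 0.587, giving C* = 0.34/0.0123 = 27.7.

R* ≈ 60.7, C* ≈ 27.7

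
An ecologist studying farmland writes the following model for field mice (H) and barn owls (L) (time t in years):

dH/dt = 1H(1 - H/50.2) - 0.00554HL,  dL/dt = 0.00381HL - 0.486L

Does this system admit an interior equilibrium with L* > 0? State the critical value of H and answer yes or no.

Threshold H = 128; K < 128, so no, the predator goes extinct.

The predator equation gives dL/dt > 0 only when H > 0.486/0.00381 = 128.
Without the predator, H → K = 50.2. Since 50.2 < 128, the predator cannot invade.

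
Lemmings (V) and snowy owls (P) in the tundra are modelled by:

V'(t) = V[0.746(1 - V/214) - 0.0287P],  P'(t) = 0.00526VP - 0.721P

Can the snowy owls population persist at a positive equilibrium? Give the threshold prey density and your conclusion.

Threshold V = 137; K > 137, so yes, the predator persists.

The predator equation gives dP/dt > 0 only when V > 0.721/0.00526 = 137.
Without the predator, V → K = 214. Since 214 > 137, the predator can invade and persist.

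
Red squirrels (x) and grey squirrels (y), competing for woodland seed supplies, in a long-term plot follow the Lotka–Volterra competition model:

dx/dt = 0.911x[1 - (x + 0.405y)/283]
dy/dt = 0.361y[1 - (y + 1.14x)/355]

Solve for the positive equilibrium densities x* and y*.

Setting both brackets to zero gives the nullclines x + 0.405y = 283 and 1.14x + y = 355.
Substituting y = 355 - 1.14x into the first: x(1 - 0.405·1.14) = 283 - 0.405·355.
So x* = 139/0.538 = 259, and then y* = 355 - 1.14·259 = 60.2.

x* ≈ 259, y* ≈ 60.2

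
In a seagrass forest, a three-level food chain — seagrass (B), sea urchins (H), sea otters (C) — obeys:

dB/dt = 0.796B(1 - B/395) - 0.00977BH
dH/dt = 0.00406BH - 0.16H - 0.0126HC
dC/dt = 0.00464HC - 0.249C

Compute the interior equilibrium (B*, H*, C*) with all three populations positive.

B* ≈ 135, H* ≈ 53.7, C* ≈ 30.7

From dC/dt = 0: 0.00464H* = 0.249, so H* = 53.7.
From dB/dt = 0: 0.796(1 - B*/395) = 0.00977·53.7, giving B* = 395·(1 - 0.659) = 135.
From dH/dt = 0: 0.00406·135 - 0.16 = 0.0126C*, so C* = 0.387/0.0126 = 30.7.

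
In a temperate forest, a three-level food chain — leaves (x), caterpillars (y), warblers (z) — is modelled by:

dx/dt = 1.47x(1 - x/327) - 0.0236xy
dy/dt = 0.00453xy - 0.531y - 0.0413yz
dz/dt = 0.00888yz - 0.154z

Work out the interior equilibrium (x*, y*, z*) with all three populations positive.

x* ≈ 236, y* ≈ 17.3, z* ≈ 13

From dz/dt = 0: 0.00888y* = 0.154, so y* = 17.3.
From dx/dt = 0: 1.47(1 - x*/327) = 0.0236·17.3, giving x* = 327·(1 - 0.278) = 236.
From dy/dt = 0: 0.00453·236 - 0.531 = 0.0413z*, so z* = 0.538/0.0413 = 13.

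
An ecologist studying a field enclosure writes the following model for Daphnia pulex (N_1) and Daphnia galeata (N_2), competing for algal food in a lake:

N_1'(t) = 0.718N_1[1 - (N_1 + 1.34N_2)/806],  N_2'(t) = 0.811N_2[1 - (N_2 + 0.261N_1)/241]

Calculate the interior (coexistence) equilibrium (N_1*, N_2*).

Setting both brackets to zero gives the nullclines N_1 + 1.34N_2 = 806 and 0.261N_1 + N_2 = 241.
Substituting N_2 = 241 - 0.261N_1 into the first: N_1(1 - 1.34·0.261) = 806 - 1.34·241.
So N_1* = 483/0.65 = 743, and then N_2* = 241 - 0.261·743 = 47.1.

N_1* ≈ 743, N_2* ≈ 47.1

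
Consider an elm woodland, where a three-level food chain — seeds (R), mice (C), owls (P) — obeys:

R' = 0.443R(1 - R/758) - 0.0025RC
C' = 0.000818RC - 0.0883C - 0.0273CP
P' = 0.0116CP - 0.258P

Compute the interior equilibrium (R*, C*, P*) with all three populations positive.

From dP/dt = 0: 0.0116C* = 0.258, so C* = 22.2.
From dR/dt = 0: 0.443(1 - R*/758) = 0.0025·22.2, giving R* = 758·(1 - 0.126) = 663.
From dC/dt = 0: 0.000818·663 - 0.0883 = 0.0273P*, so P* = 0.454/0.0273 = 16.6.

R* ≈ 663, C* ≈ 22.2, P* ≈ 16.6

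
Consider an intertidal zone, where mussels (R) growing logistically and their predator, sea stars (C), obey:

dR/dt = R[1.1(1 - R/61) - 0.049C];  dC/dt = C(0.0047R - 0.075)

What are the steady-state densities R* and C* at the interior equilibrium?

From dC/dt = 0 with C > 0: 0.0047R* = 0.075, so R* = 16.
Substitute into dR/dt = 0: 1.1(1 - 16/61) = 0.049C*.
The bracket is 0.738, giving C* = 0.812/0.049 = 16.6.

R* ≈ 16, C* ≈ 16.6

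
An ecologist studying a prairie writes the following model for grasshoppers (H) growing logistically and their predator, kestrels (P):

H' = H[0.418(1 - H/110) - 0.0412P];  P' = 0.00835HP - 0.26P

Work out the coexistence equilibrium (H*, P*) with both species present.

From dP/dt = 0 with P > 0: 0.00835H* = 0.26, so H* = 31.1.
Substitute into dH/dt = 0: 0.418(1 - 31.1/110) = 0.0412P*.
The bracket is 0.717, giving P* = 0.3/0.0412 = 7.27.

H* ≈ 31.1, P* ≈ 7.27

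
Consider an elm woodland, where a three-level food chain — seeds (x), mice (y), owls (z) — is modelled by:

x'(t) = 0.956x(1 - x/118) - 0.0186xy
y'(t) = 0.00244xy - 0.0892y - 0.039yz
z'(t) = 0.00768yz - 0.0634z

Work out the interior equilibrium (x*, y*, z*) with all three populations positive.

From dz/dt = 0: 0.00768y* = 0.0634, so y* = 8.26.
From dx/dt = 0: 0.956(1 - x*/118) = 0.0186·8.26, giving x* = 118·(1 - 0.161) = 99.
From dy/dt = 0: 0.00244·99 - 0.0892 = 0.039z*, so z* = 0.152/0.039 = 3.91.

x* ≈ 99, y* ≈ 8.26, z* ≈ 3.91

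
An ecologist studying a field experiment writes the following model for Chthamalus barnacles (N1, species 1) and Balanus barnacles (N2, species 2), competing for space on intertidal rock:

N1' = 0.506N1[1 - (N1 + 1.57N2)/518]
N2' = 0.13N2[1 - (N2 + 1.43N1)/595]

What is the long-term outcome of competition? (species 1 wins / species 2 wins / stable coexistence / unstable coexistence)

unstable coexistence (outcome depends on initial conditions)

Compare the nullcline intercepts: K1/α12 = 518/1.57 = 330 < K2 = 595; K2/α21 = 595/1.43 = 416 < K1 = 518.
Since both are reversed, neither can invade when rare; the interior point is a saddle.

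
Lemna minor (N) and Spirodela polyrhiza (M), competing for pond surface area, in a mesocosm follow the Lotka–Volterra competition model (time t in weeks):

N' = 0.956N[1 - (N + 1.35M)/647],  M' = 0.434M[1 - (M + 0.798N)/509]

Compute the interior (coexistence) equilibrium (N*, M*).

Setting both brackets to zero gives the nullclines N + 1.35M = 647 and 0.798N + M = 509.
Substituting M = 509 - 0.798N into the first: N(1 - 1.35·0.798) = 647 - 1.35·509.
So N* = -40.2/-0.0773 = 519, and then M* = 509 - 0.798·519 = 94.5.

N* ≈ 519, M* ≈ 94.5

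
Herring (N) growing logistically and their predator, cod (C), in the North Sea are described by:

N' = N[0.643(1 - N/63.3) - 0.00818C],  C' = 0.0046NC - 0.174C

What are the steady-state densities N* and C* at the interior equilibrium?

N* ≈ 37.8, C* ≈ 31.6

From dC/dt = 0 with C > 0: 0.0046N* = 0.174, so N* = 37.8.
Substitute into dN/dt = 0: 0.643(1 - 37.8/63.3) = 0.00818C*.
The bracket is 0.402, giving C* = 0.259/0.00818 = 31.6.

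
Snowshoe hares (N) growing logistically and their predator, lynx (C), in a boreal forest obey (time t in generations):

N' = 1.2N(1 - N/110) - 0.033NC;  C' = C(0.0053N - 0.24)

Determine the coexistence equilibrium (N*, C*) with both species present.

N* ≈ 45.3, C* ≈ 21.4

From dC/dt = 0 with C > 0: 0.0053N* = 0.24, so N* = 45.3.
Substitute into dN/dt = 0: 1.2(1 - 45.3/110) = 0.033C*.
The bracket is 0.588, giving C* = 0.706/0.033 = 21.4.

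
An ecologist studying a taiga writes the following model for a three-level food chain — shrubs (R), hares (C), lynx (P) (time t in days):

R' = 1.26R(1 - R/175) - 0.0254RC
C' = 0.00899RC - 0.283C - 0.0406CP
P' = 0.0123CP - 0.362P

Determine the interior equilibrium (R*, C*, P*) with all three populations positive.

R* ≈ 71.2, C* ≈ 29.4, P* ≈ 8.79

From dP/dt = 0: 0.0123C* = 0.362, so C* = 29.4.
From dR/dt = 0: 1.26(1 - R*/175) = 0.0254·29.4, giving R* = 175·(1 - 0.593) = 71.2.
From dC/dt = 0: 0.00899·71.2 - 0.283 = 0.0406P*, so P* = 0.357/0.0406 = 8.79.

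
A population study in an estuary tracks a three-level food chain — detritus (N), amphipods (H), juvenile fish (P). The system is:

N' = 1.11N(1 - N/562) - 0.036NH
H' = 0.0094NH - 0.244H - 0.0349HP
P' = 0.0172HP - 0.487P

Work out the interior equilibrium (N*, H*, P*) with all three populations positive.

N* ≈ 45.9, H* ≈ 28.3, P* ≈ 5.38

From dP/dt = 0: 0.0172H* = 0.487, so H* = 28.3.
From dN/dt = 0: 1.11(1 - N*/562) = 0.036·28.3, giving N* = 562·(1 - 0.918) = 45.9.
From dH/dt = 0: 0.0094·45.9 - 0.244 = 0.0349P*, so P* = 0.188/0.0349 = 5.38.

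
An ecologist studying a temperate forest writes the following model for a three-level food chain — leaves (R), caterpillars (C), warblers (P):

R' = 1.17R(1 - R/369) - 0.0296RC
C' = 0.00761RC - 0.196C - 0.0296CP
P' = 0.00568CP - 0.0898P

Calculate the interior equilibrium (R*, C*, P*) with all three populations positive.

R* ≈ 221, C* ≈ 15.8, P* ≈ 50.3

From dP/dt = 0: 0.00568C* = 0.0898, so C* = 15.8.
From dR/dt = 0: 1.17(1 - R*/369) = 0.0296·15.8, giving R* = 369·(1 - 0.4) = 221.
From dC/dt = 0: 0.00761·221 - 0.196 = 0.0296P*, so P* = 1.49/0.0296 = 50.3.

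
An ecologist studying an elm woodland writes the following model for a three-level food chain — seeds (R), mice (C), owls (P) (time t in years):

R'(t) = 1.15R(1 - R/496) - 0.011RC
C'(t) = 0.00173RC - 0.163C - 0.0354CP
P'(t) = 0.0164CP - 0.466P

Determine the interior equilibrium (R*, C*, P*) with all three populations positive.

R* ≈ 361, C* ≈ 28.4, P* ≈ 13

From dP/dt = 0: 0.0164C* = 0.466, so C* = 28.4.
From dR/dt = 0: 1.15(1 - R*/496) = 0.011·28.4, giving R* = 496·(1 - 0.272) = 361.
From dC/dt = 0: 0.00173·361 - 0.163 = 0.0354P*, so P* = 0.462/0.0354 = 13.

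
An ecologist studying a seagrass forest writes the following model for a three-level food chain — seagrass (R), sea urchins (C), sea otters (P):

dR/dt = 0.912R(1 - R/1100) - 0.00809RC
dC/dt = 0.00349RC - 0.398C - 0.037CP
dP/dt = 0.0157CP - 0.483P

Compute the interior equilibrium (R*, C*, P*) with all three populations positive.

From dP/dt = 0: 0.0157C* = 0.483, so C* = 30.8.
From dR/dt = 0: 0.912(1 - R*/1100) = 0.00809·30.8, giving R* = 1100·(1 - 0.273) = 800.
From dC/dt = 0: 0.00349·800 - 0.398 = 0.037P*, so P* = 2.39/0.037 = 64.7.

R* ≈ 800, C* ≈ 30.8, P* ≈ 64.7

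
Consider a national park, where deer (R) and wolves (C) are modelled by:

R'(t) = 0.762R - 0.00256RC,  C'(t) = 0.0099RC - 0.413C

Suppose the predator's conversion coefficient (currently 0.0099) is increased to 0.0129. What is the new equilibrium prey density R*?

R* ≈ 32

At the interior fixed point, setting dC/dt = 0 with C > 0 fixes R* = (predator death rate)/(RC coefficient) — independent of the other coefficients.
With the change, R* = 0.413/0.0129 = 32; it falls from 41.7.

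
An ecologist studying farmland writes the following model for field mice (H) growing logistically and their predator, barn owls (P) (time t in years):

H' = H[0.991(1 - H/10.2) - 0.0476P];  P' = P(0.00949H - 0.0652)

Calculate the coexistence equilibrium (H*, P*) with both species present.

From dP/dt = 0 with P > 0: 0.00949H* = 0.0652, so H* = 6.87.
Substitute into dH/dt = 0: 0.991(1 - 6.87/10.2) = 0.0476P*.
The bracket is 0.326, giving P* = 0.323/0.0476 = 6.8.

H* ≈ 6.87, P* ≈ 6.8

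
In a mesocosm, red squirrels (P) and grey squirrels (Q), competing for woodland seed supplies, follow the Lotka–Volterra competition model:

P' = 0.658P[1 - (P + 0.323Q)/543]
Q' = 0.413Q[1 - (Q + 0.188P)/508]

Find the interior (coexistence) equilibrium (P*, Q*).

Setting both brackets to zero gives the nullclines P + 0.323Q = 543 and 0.188P + Q = 508.
Substituting Q = 508 - 0.188P into the first: P(1 - 0.323·0.188) = 543 - 0.323·508.
So P* = 379/0.939 = 403, and then Q* = 508 - 0.188·403 = 432.

P* ≈ 403, Q* ≈ 432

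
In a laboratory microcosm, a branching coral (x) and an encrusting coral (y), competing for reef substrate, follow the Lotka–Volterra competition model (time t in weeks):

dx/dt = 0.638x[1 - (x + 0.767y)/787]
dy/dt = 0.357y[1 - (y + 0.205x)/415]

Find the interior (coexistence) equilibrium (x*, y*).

Setting both brackets to zero gives the nullclines x + 0.767y = 787 and 0.205x + y = 415.
Substituting y = 415 - 0.205x into the first: x(1 - 0.767·0.205) = 787 - 0.767·415.
So x* = 469/0.843 = 556, and then y* = 415 - 0.205·556 = 301.

x* ≈ 556, y* ≈ 301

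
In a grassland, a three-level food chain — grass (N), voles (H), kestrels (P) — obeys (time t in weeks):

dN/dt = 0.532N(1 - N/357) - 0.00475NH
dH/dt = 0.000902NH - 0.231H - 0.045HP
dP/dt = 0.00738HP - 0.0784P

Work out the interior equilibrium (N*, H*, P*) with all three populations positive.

From dP/dt = 0: 0.00738H* = 0.0784, so H* = 10.6.
From dN/dt = 0: 0.532(1 - N*/357) = 0.00475·10.6, giving N* = 357·(1 - 0.0949) = 323.
From dH/dt = 0: 0.000902·323 - 0.231 = 0.045P*, so P* = 0.0605/0.045 = 1.34.

N* ≈ 323, H* ≈ 10.6, P* ≈ 1.34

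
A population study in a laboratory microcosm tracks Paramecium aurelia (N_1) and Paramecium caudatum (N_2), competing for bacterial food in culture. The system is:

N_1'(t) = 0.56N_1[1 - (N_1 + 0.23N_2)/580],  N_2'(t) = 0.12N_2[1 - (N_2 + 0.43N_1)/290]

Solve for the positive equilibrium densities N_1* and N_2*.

N_1* ≈ 570, N_2* ≈ 45.1

Setting both brackets to zero gives the nullclines N_1 + 0.23N_2 = 580 and 0.43N_1 + N_2 = 290.
Substituting N_2 = 290 - 0.43N_1 into the first: N_1(1 - 0.23·0.43) = 580 - 0.23·290.
So N_1* = 513/0.901 = 570, and then N_2* = 290 - 0.43·570 = 45.1.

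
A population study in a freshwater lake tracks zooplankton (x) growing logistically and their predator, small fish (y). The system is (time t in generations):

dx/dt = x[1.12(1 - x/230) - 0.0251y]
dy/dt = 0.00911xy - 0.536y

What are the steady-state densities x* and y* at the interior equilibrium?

From dy/dt = 0 with y > 0: 0.00911x* = 0.536, so x* = 58.8.
Substitute into dx/dt = 0: 1.12(1 - 58.8/230) = 0.0251y*.
The bracket is 0.744, giving y* = 0.833/0.0251 = 33.2.

x* ≈ 58.8, y* ≈ 33.2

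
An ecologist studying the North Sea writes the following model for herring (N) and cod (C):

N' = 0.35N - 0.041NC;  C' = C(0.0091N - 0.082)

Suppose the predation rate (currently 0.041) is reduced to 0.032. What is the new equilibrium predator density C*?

C* ≈ 10.9

At the interior fixed point, setting dN/dt = 0 with N > 0 fixes C* = (prey growth rate)/(NC coefficient) — independent of the other coefficients.
With the change, C* = 0.35/0.032 = 10.9; it rises from 8.54.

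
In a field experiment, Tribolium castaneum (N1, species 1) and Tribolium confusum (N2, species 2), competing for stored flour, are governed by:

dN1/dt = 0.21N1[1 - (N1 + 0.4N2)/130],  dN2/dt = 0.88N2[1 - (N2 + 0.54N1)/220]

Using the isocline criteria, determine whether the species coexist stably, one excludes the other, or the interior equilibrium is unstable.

Compare the nullcline intercepts: K1/α12 = 130/0.4 = 325 > K2 = 220; K2/α21 = 220/0.54 = 407 > K1 = 130.
Since both inequalities hold, each species can invade when rare, so the interior equilibrium is stable.

stable coexistence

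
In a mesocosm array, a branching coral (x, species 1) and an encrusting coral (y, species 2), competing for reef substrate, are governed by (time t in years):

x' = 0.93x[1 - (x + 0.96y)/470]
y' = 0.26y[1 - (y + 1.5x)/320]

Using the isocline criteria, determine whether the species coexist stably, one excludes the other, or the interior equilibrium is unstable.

Compare the nullcline intercepts: K1/α12 = 470/0.96 = 490 > K2 = 320; K2/α21 = 320/1.5 = 213 < K1 = 470.
Since the inequalities point opposite ways, species 1 can invade but species 2 cannot.

species 1 excludes species 2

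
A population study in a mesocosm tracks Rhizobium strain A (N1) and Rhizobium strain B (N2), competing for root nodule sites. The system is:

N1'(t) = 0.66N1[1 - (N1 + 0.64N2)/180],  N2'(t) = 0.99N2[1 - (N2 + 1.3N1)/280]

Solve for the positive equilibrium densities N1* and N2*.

N1* ≈ 4.76, N2* ≈ 274

Setting both brackets to zero gives the nullclines N1 + 0.64N2 = 180 and 1.3N1 + N2 = 280.
Substituting N2 = 280 - 1.3N1 into the first: N1(1 - 0.64·1.3) = 180 - 0.64·280.
So N1* = 0.8/0.168 = 4.76, and then N2* = 280 - 1.3·4.76 = 274.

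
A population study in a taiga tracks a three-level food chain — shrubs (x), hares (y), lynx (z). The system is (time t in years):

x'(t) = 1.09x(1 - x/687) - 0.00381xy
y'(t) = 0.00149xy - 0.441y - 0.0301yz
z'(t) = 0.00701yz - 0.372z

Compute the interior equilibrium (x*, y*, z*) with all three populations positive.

From dz/dt = 0: 0.00701y* = 0.372, so y* = 53.1.
From dx/dt = 0: 1.09(1 - x*/687) = 0.00381·53.1, giving x* = 687·(1 - 0.185) = 560.
From dy/dt = 0: 0.00149·560 - 0.441 = 0.0301z*, so z* = 0.393/0.0301 = 13.

x* ≈ 560, y* ≈ 53.1, z* ≈ 13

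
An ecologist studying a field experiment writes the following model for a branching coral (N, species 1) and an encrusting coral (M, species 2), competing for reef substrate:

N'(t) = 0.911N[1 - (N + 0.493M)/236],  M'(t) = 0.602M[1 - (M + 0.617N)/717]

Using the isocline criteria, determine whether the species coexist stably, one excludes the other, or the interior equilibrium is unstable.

species 2 excludes species 1

Compare the nullcline intercepts: K1/α12 = 236/0.493 = 479 < K2 = 717; K2/α21 = 717/0.617 = 1160 > K1 = 236.
Since the inequalities point opposite ways, species 2 can invade but species 1 cannot.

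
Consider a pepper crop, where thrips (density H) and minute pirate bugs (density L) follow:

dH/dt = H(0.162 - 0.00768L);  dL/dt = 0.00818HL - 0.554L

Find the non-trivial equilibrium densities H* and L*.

H* ≈ 67.7, L* ≈ 21.1

Set dL/dt = 0 with L > 0: 0.00818H - 0.554 = 0, so H* = 0.554/0.00818 = 67.7.
Set dH/dt = 0 with H > 0: 0.162 - 0.00768L = 0, so L* = 0.162/0.00768 = 21.1.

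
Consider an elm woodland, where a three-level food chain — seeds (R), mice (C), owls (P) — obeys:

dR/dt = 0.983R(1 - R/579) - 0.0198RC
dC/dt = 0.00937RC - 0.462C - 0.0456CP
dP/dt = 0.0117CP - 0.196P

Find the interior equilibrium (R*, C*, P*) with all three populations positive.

From dP/dt = 0: 0.0117C* = 0.196, so C* = 16.8.
From dR/dt = 0: 0.983(1 - R*/579) = 0.0198·16.8, giving R* = 579·(1 - 0.337) = 384.
From dC/dt = 0: 0.00937·384 - 0.462 = 0.0456P*, so P* = 3.13/0.0456 = 68.7.

R* ≈ 384, C* ≈ 16.8, P* ≈ 68.7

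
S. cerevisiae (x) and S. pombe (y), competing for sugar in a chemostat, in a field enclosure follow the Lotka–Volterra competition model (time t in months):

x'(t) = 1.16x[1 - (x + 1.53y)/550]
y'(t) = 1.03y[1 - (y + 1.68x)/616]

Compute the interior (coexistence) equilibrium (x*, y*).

x* ≈ 250, y* ≈ 196

Setting both brackets to zero gives the nullclines x + 1.53y = 550 and 1.68x + y = 616.
Substituting y = 616 - 1.68x into the first: x(1 - 1.53·1.68) = 550 - 1.53·616.
So x* = -392/-1.57 = 250, and then y* = 616 - 1.68·250 = 196.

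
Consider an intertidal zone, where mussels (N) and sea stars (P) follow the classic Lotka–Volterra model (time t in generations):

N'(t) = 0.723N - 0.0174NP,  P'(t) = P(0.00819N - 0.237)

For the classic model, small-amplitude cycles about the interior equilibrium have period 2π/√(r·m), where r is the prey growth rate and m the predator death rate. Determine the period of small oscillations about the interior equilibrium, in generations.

Here r = 0.723 and m = 0.237, so r·m = 0.171.
ω = √0.171 = 0.414 per generation, hence T = 2π/ω ≈ 15.2 generations.

T ≈ 15.2 generations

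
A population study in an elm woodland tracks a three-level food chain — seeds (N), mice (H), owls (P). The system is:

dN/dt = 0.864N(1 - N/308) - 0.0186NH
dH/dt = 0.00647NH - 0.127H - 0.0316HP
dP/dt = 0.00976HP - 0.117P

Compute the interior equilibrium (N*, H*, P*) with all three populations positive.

N* ≈ 229, H* ≈ 12, P* ≈ 42.8

From dP/dt = 0: 0.00976H* = 0.117, so H* = 12.
From dN/dt = 0: 0.864(1 - N*/308) = 0.0186·12, giving N* = 308·(1 - 0.258) = 229.
From dH/dt = 0: 0.00647·229 - 0.127 = 0.0316P*, so P* = 1.35/0.0316 = 42.8.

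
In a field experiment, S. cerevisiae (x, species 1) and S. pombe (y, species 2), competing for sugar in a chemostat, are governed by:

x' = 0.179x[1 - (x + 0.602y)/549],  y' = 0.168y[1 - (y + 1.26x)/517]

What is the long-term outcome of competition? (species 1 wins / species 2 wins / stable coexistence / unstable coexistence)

species 1 excludes species 2

Compare the nullcline intercepts: K1/α12 = 549/0.602 = 912 > K2 = 517; K2/α21 = 517/1.26 = 410 < K1 = 549.
Since the inequalities point opposite ways, species 1 can invade but species 2 cannot.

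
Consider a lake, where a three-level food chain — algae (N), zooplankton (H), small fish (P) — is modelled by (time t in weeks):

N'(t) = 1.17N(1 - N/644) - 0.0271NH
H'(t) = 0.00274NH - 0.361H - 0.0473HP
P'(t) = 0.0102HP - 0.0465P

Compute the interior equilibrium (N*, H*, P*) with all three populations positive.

N* ≈ 576, H* ≈ 4.56, P* ≈ 25.7

From dP/dt = 0: 0.0102H* = 0.0465, so H* = 4.56.
From dN/dt = 0: 1.17(1 - N*/644) = 0.0271·4.56, giving N* = 644·(1 - 0.106) = 576.
From dH/dt = 0: 0.00274·576 - 0.361 = 0.0473P*, so P* = 1.22/0.0473 = 25.7.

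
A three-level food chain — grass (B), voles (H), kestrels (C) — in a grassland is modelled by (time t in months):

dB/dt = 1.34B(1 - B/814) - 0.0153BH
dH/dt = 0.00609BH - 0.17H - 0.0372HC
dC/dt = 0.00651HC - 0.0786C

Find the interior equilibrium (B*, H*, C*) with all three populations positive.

From dC/dt = 0: 0.00651H* = 0.0786, so H* = 12.1.
From dB/dt = 0: 1.34(1 - B*/814) = 0.0153·12.1, giving B* = 814·(1 - 0.138) = 702.
From dH/dt = 0: 0.00609·702 - 0.17 = 0.0372C*, so C* = 4.1/0.0372 = 110.

B* ≈ 702, H* ≈ 12.1, C* ≈ 110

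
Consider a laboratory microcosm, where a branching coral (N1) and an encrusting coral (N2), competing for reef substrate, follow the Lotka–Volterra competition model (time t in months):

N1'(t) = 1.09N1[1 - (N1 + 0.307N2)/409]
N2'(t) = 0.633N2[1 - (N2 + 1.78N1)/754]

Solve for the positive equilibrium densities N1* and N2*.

N1* ≈ 391, N2* ≈ 57.3

Setting both brackets to zero gives the nullclines N1 + 0.307N2 = 409 and 1.78N1 + N2 = 754.
Substituting N2 = 754 - 1.78N1 into the first: N1(1 - 0.307·1.78) = 409 - 0.307·754.
So N1* = 178/0.454 = 391, and then N2* = 754 - 1.78·391 = 57.3.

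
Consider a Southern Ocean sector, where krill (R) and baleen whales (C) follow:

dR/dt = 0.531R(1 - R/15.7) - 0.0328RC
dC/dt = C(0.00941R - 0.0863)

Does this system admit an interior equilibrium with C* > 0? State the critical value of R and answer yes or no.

Threshold R = 9.17; K > 9.17, so yes, the predator persists.

The predator equation gives dC/dt > 0 only when R > 0.0863/0.00941 = 9.17.
Without the predator, R → K = 15.7. Since 15.7 > 9.17, the predator can invade and persist.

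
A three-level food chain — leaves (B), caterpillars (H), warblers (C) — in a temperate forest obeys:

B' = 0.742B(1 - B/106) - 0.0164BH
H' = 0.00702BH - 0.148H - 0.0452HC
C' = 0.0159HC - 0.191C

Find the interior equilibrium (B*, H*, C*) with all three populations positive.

From dC/dt = 0: 0.0159H* = 0.191, so H* = 12.
From dB/dt = 0: 0.742(1 - B*/106) = 0.0164·12, giving B* = 106·(1 - 0.266) = 77.9.
From dH/dt = 0: 0.00702·77.9 - 0.148 = 0.0452C*, so C* = 0.399/0.0452 = 8.82.

B* ≈ 77.9, H* ≈ 12, C* ≈ 8.82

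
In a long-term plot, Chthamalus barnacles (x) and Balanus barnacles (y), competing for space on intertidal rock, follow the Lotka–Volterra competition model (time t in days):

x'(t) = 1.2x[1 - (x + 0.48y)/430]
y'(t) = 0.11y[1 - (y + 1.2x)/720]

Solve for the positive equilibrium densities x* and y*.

x* ≈ 199, y* ≈ 481

Setting both brackets to zero gives the nullclines x + 0.48y = 430 and 1.2x + y = 720.
Substituting y = 720 - 1.2x into the first: x(1 - 0.48·1.2) = 430 - 0.48·720.
So x* = 84.4/0.424 = 199, and then y* = 720 - 1.2·199 = 481.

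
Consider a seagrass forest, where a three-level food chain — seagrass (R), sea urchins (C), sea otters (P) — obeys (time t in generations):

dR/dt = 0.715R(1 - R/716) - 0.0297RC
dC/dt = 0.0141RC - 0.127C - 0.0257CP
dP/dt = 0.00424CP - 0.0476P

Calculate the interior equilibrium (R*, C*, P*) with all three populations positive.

From dP/dt = 0: 0.00424C* = 0.0476, so C* = 11.2.
From dR/dt = 0: 0.715(1 - R*/716) = 0.0297·11.2, giving R* = 716·(1 - 0.466) = 382.
From dC/dt = 0: 0.0141·382 - 0.127 = 0.0257P*, so P* = 5.26/0.0257 = 205.

R* ≈ 382, C* ≈ 11.2, P* ≈ 205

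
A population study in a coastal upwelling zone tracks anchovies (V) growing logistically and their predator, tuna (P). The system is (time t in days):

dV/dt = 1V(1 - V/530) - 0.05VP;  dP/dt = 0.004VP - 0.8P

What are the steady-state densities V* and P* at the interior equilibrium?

V* ≈ 200, P* ≈ 12.5

From dP/dt = 0 with P > 0: 0.004V* = 0.8, so V* = 200.
Substitute into dV/dt = 0: 1(1 - 200/530) = 0.05P*.
The bracket is 0.623, giving P* = 0.623/0.05 = 12.5.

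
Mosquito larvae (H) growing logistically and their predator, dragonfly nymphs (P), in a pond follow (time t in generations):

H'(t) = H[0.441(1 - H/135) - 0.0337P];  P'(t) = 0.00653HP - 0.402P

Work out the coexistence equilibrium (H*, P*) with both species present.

From dP/dt = 0 with P > 0: 0.00653H* = 0.402, so H* = 61.6.
Substitute into dH/dt = 0: 0.441(1 - 61.6/135) = 0.0337P*.
The bracket is 0.544, giving P* = 0.24/0.0337 = 7.12.

H* ≈ 61.6, P* ≈ 7.12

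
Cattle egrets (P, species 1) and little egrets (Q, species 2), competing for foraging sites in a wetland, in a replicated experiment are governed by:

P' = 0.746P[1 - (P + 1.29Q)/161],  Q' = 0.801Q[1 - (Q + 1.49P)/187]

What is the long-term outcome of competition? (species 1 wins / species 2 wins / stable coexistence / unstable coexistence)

unstable coexistence (outcome depends on initial conditions)

Compare the nullcline intercepts: K1/α12 = 161/1.29 = 125 < K2 = 187; K2/α21 = 187/1.49 = 126 < K1 = 161.
Since both are reversed, neither can invade when rare; the interior point is a saddle.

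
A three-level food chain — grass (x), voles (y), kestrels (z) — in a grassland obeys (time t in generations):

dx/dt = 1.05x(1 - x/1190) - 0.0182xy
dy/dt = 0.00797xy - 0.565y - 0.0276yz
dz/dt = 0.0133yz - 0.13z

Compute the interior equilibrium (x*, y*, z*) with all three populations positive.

x* ≈ 988, y* ≈ 9.77, z* ≈ 265

From dz/dt = 0: 0.0133y* = 0.13, so y* = 9.77.
From dx/dt = 0: 1.05(1 - x*/1190) = 0.0182·9.77, giving x* = 1190·(1 - 0.169) = 988.
From dy/dt = 0: 0.00797·988 - 0.565 = 0.0276z*, so z* = 7.31/0.0276 = 265.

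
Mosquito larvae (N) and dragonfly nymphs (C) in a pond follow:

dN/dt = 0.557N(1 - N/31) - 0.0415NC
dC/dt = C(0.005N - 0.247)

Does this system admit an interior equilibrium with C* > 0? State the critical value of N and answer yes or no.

Threshold N = 49.4; K < 49.4, so no, the predator goes extinct.

The predator equation gives dC/dt > 0 only when N > 0.247/0.005 = 49.4.
Without the predator, N → K = 31. Since 31 < 49.4, the predator cannot invade.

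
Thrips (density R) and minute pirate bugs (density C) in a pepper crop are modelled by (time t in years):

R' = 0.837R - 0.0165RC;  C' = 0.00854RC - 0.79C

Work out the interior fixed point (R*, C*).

Set dC/dt = 0 with C > 0: 0.00854R - 0.79 = 0, so R* = 0.79/0.00854 = 92.5.
Set dR/dt = 0 with R > 0: 0.837 - 0.0165C = 0, so C* = 0.837/0.0165 = 50.7.

R* ≈ 92.5, C* ≈ 50.7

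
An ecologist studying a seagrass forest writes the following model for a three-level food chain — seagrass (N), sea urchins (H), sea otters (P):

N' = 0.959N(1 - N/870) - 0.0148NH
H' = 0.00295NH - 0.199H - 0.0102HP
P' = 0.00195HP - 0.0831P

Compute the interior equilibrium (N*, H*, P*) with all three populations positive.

N* ≈ 298, H* ≈ 42.6, P* ≈ 66.6

From dP/dt = 0: 0.00195H* = 0.0831, so H* = 42.6.
From dN/dt = 0: 0.959(1 - N*/870) = 0.0148·42.6, giving N* = 870·(1 - 0.658) = 298.
From dH/dt = 0: 0.00295·298 - 0.199 = 0.0102P*, so P* = 0.68/0.0102 = 66.6.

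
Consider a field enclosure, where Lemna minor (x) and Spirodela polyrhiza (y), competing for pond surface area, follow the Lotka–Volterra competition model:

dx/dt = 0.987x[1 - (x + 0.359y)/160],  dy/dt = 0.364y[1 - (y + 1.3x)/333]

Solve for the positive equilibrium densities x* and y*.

x* ≈ 75.9, y* ≈ 234

Setting both brackets to zero gives the nullclines x + 0.359y = 160 and 1.3x + y = 333.
Substituting y = 333 - 1.3x into the first: x(1 - 0.359·1.3) = 160 - 0.359·333.
So x* = 40.5/0.533 = 75.9, and then y* = 333 - 1.3·75.9 = 234.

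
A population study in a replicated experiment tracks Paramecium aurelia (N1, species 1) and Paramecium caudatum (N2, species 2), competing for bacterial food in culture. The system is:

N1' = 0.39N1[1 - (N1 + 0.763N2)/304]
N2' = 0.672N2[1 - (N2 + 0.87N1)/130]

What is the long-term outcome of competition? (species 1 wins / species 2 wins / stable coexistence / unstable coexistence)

species 1 excludes species 2

Compare the nullcline intercepts: K1/α12 = 304/0.763 = 398 > K2 = 130; K2/α21 = 130/0.87 = 149 < K1 = 304.
Since the inequalities point opposite ways, species 1 can invade but species 2 cannot.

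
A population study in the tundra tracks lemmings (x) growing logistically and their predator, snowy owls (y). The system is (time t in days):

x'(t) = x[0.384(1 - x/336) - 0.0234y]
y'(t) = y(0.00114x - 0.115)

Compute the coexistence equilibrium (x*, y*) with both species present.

From dy/dt = 0 with y > 0: 0.00114x* = 0.115, so x* = 101.
Substitute into dx/dt = 0: 0.384(1 - 101/336) = 0.0234y*.
The bracket is 0.7, giving y* = 0.269/0.0234 = 11.5.

x* ≈ 101, y* ≈ 11.5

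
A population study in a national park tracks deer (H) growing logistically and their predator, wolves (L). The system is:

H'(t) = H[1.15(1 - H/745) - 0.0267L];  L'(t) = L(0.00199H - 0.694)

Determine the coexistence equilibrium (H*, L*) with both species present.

H* ≈ 349, L* ≈ 22.9

From dL/dt = 0 with L > 0: 0.00199H* = 0.694, so H* = 349.
Substitute into dH/dt = 0: 1.15(1 - 349/745) = 0.0267L*.
The bracket is 0.532, giving L* = 0.612/0.0267 = 22.9.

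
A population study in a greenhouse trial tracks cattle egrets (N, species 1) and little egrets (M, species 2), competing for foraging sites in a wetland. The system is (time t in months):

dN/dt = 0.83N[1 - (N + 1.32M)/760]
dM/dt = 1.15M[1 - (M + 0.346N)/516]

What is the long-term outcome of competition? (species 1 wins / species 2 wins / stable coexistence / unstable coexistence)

stable coexistence

Compare the nullcline intercepts: K1/α12 = 760/1.32 = 576 > K2 = 516; K2/α21 = 516/0.346 = 1490 > K1 = 760.
Since both inequalities hold, each species can invade when rare, so the interior equilibrium is stable.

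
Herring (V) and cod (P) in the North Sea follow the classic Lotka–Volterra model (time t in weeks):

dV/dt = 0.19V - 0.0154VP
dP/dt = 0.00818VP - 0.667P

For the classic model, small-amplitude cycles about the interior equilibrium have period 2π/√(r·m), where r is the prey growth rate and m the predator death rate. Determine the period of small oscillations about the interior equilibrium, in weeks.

T ≈ 17.6 weeks

Here r = 0.19 and m = 0.667, so r·m = 0.127.
ω = √0.127 = 0.356 per week, hence T = 2π/ω ≈ 17.6 weeks.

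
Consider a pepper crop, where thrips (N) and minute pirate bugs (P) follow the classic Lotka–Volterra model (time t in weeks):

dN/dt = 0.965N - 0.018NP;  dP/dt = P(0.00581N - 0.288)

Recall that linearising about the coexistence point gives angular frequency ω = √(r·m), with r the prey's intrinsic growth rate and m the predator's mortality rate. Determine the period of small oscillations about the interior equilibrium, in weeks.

T ≈ 11.9 weeks

Here r = 0.965 and m = 0.288, so r·m = 0.278.
ω = √0.278 = 0.527 per week, hence T = 2π/ω ≈ 11.9 weeks.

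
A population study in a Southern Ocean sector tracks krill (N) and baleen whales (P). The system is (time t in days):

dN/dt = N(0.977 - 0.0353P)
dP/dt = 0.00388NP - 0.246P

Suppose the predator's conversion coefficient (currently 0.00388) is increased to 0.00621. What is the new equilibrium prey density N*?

At the interior fixed point, setting dP/dt = 0 with P > 0 fixes N* = (predator death rate)/(NP coefficient) — independent of the other coefficients.
With the change, N* = 0.246/0.00621 = 39.6; it falls from 63.4.

N* ≈ 39.6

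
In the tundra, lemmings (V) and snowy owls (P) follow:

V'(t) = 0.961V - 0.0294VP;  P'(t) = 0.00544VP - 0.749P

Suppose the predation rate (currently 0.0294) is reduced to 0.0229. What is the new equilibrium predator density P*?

At the interior fixed point, setting dV/dt = 0 with V > 0 fixes P* = (prey growth rate)/(VP coefficient) — independent of the other coefficients.
With the change, P* = 0.961/0.0229 = 42; it rises from 32.7.

P* ≈ 42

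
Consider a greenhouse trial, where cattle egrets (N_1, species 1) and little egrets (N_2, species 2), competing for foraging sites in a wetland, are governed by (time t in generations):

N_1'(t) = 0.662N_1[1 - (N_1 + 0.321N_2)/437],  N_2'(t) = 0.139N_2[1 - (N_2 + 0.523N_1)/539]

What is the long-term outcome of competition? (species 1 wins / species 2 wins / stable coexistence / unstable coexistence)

Compare the nullcline intercepts: K1/α12 = 437/0.321 = 1360 > K2 = 539; K2/α21 = 539/0.523 = 1030 > K1 = 437.
Since both inequalities hold, each species can invade when rare, so the interior equilibrium is stable.

stable coexistence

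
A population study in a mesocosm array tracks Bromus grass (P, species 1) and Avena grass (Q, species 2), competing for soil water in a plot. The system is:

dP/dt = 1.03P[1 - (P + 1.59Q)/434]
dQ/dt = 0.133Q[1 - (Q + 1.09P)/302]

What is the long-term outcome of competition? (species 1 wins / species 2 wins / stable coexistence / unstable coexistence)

Compare the nullcline intercepts: K1/α12 = 434/1.59 = 273 < K2 = 302; K2/α21 = 302/1.09 = 277 < K1 = 434.
Since both are reversed, neither can invade when rare; the interior point is a saddle.

unstable coexistence (outcome depends on initial conditions)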